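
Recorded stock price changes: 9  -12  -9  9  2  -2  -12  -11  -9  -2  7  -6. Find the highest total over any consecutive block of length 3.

9

Window sums for each of the 10 positions:
(9, -12, -9) → sum -12
(-12, -9, 9) → sum -12
(-9, 9, 2) → sum 2
(9, 2, -2) → sum 9
(2, -2, -12) → sum -12
(-2, -12, -11) → sum -25
(-12, -11, -9) → sum -32
(-11, -9, -2) → sum -22
(-9, -2, 7) → sum -4
(-2, 7, -6) → sum -1
Highest of these is 9.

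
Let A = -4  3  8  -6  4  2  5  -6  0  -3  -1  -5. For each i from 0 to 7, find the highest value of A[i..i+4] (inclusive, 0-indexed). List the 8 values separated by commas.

8, 8, 8, 5, 5, 5, 5, 0

Sliding a size-5 window across the 12 values:
(-4, 3, 8, -6, 4) → max 8
(3, 8, -6, 4, 2) → max 8
(8, -6, 4, 2, 5) → max 8
(-6, 4, 2, 5, -6) → max 5
(4, 2, 5, -6, 0) → max 5
(2, 5, -6, 0, -3) → max 5
(5, -6, 0, -3, -1) → max 5
(-6, 0, -3, -1, -5) → max 0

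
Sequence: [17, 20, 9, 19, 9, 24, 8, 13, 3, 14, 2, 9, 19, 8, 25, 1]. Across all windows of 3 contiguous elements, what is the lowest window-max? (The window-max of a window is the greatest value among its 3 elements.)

13

[17, 20, 9] → max 20
[20, 9, 19] → max 20
[9, 19, 9] → max 19
[19, 9, 24] → max 24
[9, 24, 8] → max 24
[24, 8, 13] → max 24
[8, 13, 3] → max 13
[13, 3, 14] → max 14
[3, 14, 2] → max 14
[14, 2, 9] → max 14
[2, 9, 19] → max 19
[9, 19, 8] → max 19
[19, 8, 25] → max 25
[8, 25, 1] → max 25
Lowest of these is 13.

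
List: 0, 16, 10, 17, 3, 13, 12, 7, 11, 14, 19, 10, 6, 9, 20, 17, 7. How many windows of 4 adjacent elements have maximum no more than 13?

(0, 16, 10, 17) → max 17
(16, 10, 17, 3) → max 17
(10, 17, 3, 13) → max 17
(17, 3, 13, 12) → max 17
(3, 13, 12, 7) → max 13  ≤ 13 ✓
(13, 12, 7, 11) → max 13  ≤ 13 ✓
(12, 7, 11, 14) → max 14
(7, 11, 14, 19) → max 19
(11, 14, 19, 10) → max 19
(14, 19, 10, 6) → max 19
(19, 10, 6, 9) → max 19
(10, 6, 9, 20) → max 20
(6, 9, 20, 17) → max 20
(9, 20, 17, 7) → max 20
2 windows satisfy the condition.

2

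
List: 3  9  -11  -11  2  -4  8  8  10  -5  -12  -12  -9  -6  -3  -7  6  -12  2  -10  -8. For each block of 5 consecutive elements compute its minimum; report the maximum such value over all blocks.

(3, 9, -11, -11, 2) → min -11
(9, -11, -11, 2, -4) → min -11
(-11, -11, 2, -4, 8) → min -11
(-11, 2, -4, 8, 8) → min -11
(2, -4, 8, 8, 10) → min -4
(-4, 8, 8, 10, -5) → min -5
(8, 8, 10, -5, -12) → min -12
(8, 10, -5, -12, -12) → min -12
(10, -5, -12, -12, -9) → min -12
(-5, -12, -12, -9, -6) → min -12
(-12, -12, -9, -6, -3) → min -12
(-12, -9, -6, -3, -7) → min -12
(-9, -6, -3, -7, 6) → min -9
(-6, -3, -7, 6, -12) → min -12
(-3, -7, 6, -12, 2) → min -12
(-7, 6, -12, 2, -10) → min -12
(6, -12, 2, -10, -8) → min -12
Maximum of these is -4.

-4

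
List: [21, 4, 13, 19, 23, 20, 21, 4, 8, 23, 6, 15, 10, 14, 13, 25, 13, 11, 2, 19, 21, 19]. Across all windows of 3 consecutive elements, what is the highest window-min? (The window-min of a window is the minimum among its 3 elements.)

20

Window mins for each of the 20 positions:
[21, 4, 13] → min 4
[4, 13, 19] → min 4
[13, 19, 23] → min 13
[19, 23, 20] → min 19
[23, 20, 21] → min 20
[20, 21, 4] → min 4
[21, 4, 8] → min 4
[4, 8, 23] → min 4
[8, 23, 6] → min 6
[23, 6, 15] → min 6
[6, 15, 10] → min 6
[15, 10, 14] → min 10
[10, 14, 13] → min 10
[14, 13, 25] → min 13
[13, 25, 13] → min 13
[25, 13, 11] → min 11
[13, 11, 2] → min 2
[11, 2, 19] → min 2
[2, 19, 21] → min 2
[19, 21, 19] → min 19
Highest of these is 20.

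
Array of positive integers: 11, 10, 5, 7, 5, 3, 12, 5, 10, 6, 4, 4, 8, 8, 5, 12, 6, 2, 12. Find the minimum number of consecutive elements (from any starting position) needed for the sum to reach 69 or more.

add 11: running sum 11 < 69
add 10: running sum 21 < 69
add 5: running sum 26 < 69
add 7: running sum 33 < 69
add 5: running sum 38 < 69
add 3: running sum 41 < 69
add 12: running sum 53 < 69
add 5: running sum 58 < 69
add 10: running sum 68 < 69
add 6: shortest ending here [11, 10, 5, 7, 5, 3, 12, 5, 10, 6] sum 74, len 10
add 4: shortest ending here [11, 10, 5, 7, 5, 3, 12, 5, 10, 6, 4] sum 78, len 11
add 4: shortest ending here [10, 5, 7, 5, 3, 12, 5, 10, 6, 4, 4] sum 71, len 11
add 8: shortest ending here [5, 7, 5, 3, 12, 5, 10, 6, 4, 4, 8] sum 69, len 11
add 8: shortest ending here [7, 5, 3, 12, 5, 10, 6, 4, 4, 8, 8] sum 72, len 11
add 5: shortest ending here [5, 3, 12, 5, 10, 6, 4, 4, 8, 8, 5] sum 70, len 11
add 12: shortest ending here [12, 5, 10, 6, 4, 4, 8, 8, 5, 12] sum 74, len 10
add 6: shortest ending here [12, 5, 10, 6, 4, 4, 8, 8, 5, 12, 6] sum 80, len 11
add 2: shortest ending here [5, 10, 6, 4, 4, 8, 8, 5, 12, 6, 2] sum 70, len 11
add 12: shortest ending here [10, 6, 4, 4, 8, 8, 5, 12, 6, 2, 12] sum 77, len 11
Shortest qualifying length: 10.

10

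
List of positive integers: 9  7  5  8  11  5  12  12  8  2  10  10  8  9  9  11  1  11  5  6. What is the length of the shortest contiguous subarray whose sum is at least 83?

add 9: running sum 9 < 83
add 7: running sum 16 < 83
add 5: running sum 21 < 83
add 8: running sum 29 < 83
add 11: running sum 40 < 83
add 5: running sum 45 < 83
add 12: running sum 57 < 83
add 12: running sum 69 < 83
add 8: running sum 77 < 83
add 2: running sum 79 < 83
end 10: [9, 7, 5, 8, 11, 5, 12, 12, 8, 2, 10] sum 89, len 11
end 11: [5, 8, 11, 5, 12, 12, 8, 2, 10, 10] sum 83, len 10
end 12: [8, 11, 5, 12, 12, 8, 2, 10, 10, 8] sum 86, len 10
end 13: [11, 5, 12, 12, 8, 2, 10, 10, 8, 9] sum 87, len 10
end 14: [5, 12, 12, 8, 2, 10, 10, 8, 9, 9] sum 85, len 10
end 15: [12, 12, 8, 2, 10, 10, 8, 9, 9, 11] sum 91, len 10
end 16: [12, 12, 8, 2, 10, 10, 8, 9, 9, 11, 1] sum 92, len 11
end 17: [12, 8, 2, 10, 10, 8, 9, 9, 11, 1, 11] sum 91, len 11
end 18: [8, 2, 10, 10, 8, 9, 9, 11, 1, 11, 5] sum 84, len 11
end 19: [8, 2, 10, 10, 8, 9, 9, 11, 1, 11, 5, 6] sum 90, len 12
Shortest qualifying length: 10.

10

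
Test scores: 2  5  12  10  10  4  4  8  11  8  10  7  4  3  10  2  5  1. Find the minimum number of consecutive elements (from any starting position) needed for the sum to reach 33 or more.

Extend right; whenever the sum reaches 33, record the length and shrink from the left:
add 2: running sum 2 < 33
add 5: running sum 7 < 33
add 12: running sum 19 < 33
add 10: running sum 29 < 33
end 4: [5, 12, 10, 10] sum 37, len 4
end 5: [12, 10, 10, 4] sum 36, len 4
end 6: [12, 10, 10, 4, 4] sum 40, len 5
end 7: [10, 10, 4, 4, 8] sum 36, len 5
end 8: [10, 4, 4, 8, 11] sum 37, len 5
end 9: [4, 4, 8, 11, 8] sum 35, len 5
end 10: [8, 11, 8, 10] sum 37, len 4
end 11: [11, 8, 10, 7] sum 36, len 4
end 12: [11, 8, 10, 7, 4] sum 40, len 5
end 13: [11, 8, 10, 7, 4, 3] sum 43, len 6
end 14: [10, 7, 4, 3, 10] sum 34, len 5
end 15: [10, 7, 4, 3, 10, 2] sum 36, len 6
end 16: [10, 7, 4, 3, 10, 2, 5] sum 41, len 7
end 17: [10, 7, 4, 3, 10, 2, 5, 1] sum 42, len 8
Shortest qualifying length: 4.

4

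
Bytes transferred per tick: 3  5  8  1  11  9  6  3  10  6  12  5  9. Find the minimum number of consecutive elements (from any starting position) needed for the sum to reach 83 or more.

add 3: running sum 3 < 83
add 5: running sum 8 < 83
add 8: running sum 16 < 83
add 1: running sum 17 < 83
add 11: running sum 28 < 83
add 9: running sum 37 < 83
add 6: running sum 43 < 83
add 3: running sum 46 < 83
add 10: running sum 56 < 83
add 6: running sum 62 < 83
add 12: running sum 74 < 83
add 5: running sum 79 < 83
end 12: [5, 8, 1, 11, 9, 6, 3, 10, 6, 12, 5, 9] sum 85, len 12
Shortest qualifying length: 12.

12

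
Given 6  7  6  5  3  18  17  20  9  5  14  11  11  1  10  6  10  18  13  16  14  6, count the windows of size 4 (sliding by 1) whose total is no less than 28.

16

[6, 7, 6, 5] → sum 24
[7, 6, 5, 3] → sum 21
[6, 5, 3, 18] → sum 32  ≥ 28 ✓
[5, 3, 18, 17] → sum 43  ≥ 28 ✓
[3, 18, 17, 20] → sum 58  ≥ 28 ✓
[18, 17, 20, 9] → sum 64  ≥ 28 ✓
[17, 20, 9, 5] → sum 51  ≥ 28 ✓
[20, 9, 5, 14] → sum 48  ≥ 28 ✓
[9, 5, 14, 11] → sum 39  ≥ 28 ✓
[5, 14, 11, 11] → sum 41  ≥ 28 ✓
[14, 11, 11, 1] → sum 37  ≥ 28 ✓
[11, 11, 1, 10] → sum 33  ≥ 28 ✓
[11, 1, 10, 6] → sum 28  ≥ 28 ✓
[1, 10, 6, 10] → sum 27
[10, 6, 10, 18] → sum 44  ≥ 28 ✓
[6, 10, 18, 13] → sum 47  ≥ 28 ✓
[10, 18, 13, 16] → sum 57  ≥ 28 ✓
[18, 13, 16, 14] → sum 61  ≥ 28 ✓
[13, 16, 14, 6] → sum 49  ≥ 28 ✓
16 windows satisfy the condition.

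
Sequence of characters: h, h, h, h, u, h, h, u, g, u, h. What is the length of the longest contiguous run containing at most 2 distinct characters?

8

add h: window [h] (1 distinct), len 1
add h: window [h, h] (1 distinct), len 2
add h: window [h, h, h] (1 distinct), len 3
add h: window [h, h, h, h] (1 distinct), len 4
add u: window [h, h, h, h, u] (2 distinct), len 5
add h: window [h, h, h, h, u, h] (2 distinct), len 6
add h: window [h, h, h, h, u, h, h] (2 distinct), len 7
add u: window [h, h, h, h, u, h, h, u] (2 distinct), len 8
add g: window [u, g] (2 distinct), len 2
add u: window [u, g, u] (2 distinct), len 3
add h: window [u, h] (2 distinct), len 2
Longest length with ≤2 distinct: 8.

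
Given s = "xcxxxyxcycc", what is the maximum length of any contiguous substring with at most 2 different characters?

[x] 1 distinct, len 1
[x, c] 2 distinct, len 2
[x, c, x] 2 distinct, len 3
[x, c, x, x] 2 distinct, len 4
[x, c, x, x, x] 2 distinct, len 5
[x, x, x, y] 2 distinct, len 4
[x, x, x, y, x] 2 distinct, len 5
[x, c] 2 distinct, len 2
[c, y] 2 distinct, len 2
[c, y, c] 2 distinct, len 3
[c, y, c, c] 2 distinct, len 4
Longest length with ≤2 distinct: 5.

5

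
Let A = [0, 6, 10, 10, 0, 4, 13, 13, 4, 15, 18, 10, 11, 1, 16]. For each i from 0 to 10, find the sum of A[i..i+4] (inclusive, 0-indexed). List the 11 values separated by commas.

(0, 6, 10, 10, 0) → sum 26
(6, 10, 10, 0, 4) → sum 30
(10, 10, 0, 4, 13) → sum 37
(10, 0, 4, 13, 13) → sum 40
(0, 4, 13, 13, 4) → sum 34
(4, 13, 13, 4, 15) → sum 49
(13, 13, 4, 15, 18) → sum 63
(13, 4, 15, 18, 10) → sum 60
(4, 15, 18, 10, 11) → sum 58
(15, 18, 10, 11, 1) → sum 55
(18, 10, 11, 1, 16) → sum 56

26, 30, 37, 40, 34, 49, 63, 60, 58, 55, 56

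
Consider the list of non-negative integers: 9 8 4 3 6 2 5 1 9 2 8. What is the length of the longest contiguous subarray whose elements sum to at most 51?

add 9: [9] sum 9, len 1
add 8: [9, 8] sum 17, len 2
add 4: [9, 8, 4] sum 21, len 3
add 3: [9, 8, 4, 3] sum 24, len 4
add 6: [9, 8, 4, 3, 6] sum 30, len 5
add 2: [9, 8, 4, 3, 6, 2] sum 32, len 6
add 5: [9, 8, 4, 3, 6, 2, 5] sum 37, len 7
add 1: [9, 8, 4, 3, 6, 2, 5, 1] sum 38, len 8
add 9: [9, 8, 4, 3, 6, 2, 5, 1, 9] sum 47, len 9
add 2: [9, 8, 4, 3, 6, 2, 5, 1, 9, 2] sum 49, len 10
add 8: [8, 4, 3, 6, 2, 5, 1, 9, 2, 8] sum 48, len 10
Longest length seen: 10.

10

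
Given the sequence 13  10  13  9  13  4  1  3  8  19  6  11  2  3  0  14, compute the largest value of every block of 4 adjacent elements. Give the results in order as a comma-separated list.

13 10 13 9 → max 13
10 13 9 13 → max 13
13 9 13 4 → max 13
9 13 4 1 → max 13
13 4 1 3 → max 13
4 1 3 8 → max 8
1 3 8 19 → max 19
3 8 19 6 → max 19
8 19 6 11 → max 19
19 6 11 2 → max 19
6 11 2 3 → max 11
11 2 3 0 → max 11
2 3 0 14 → max 14

13, 13, 13, 13, 13, 8, 19, 19, 19, 19, 11, 11, 14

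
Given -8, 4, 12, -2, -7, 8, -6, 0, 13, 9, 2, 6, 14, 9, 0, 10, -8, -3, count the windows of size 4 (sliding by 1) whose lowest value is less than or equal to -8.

3

(-8, 4, 12, -2) → min -8  ≤ -8 ✓
(4, 12, -2, -7) → min -7
(12, -2, -7, 8) → min -7
(-2, -7, 8, -6) → min -7
(-7, 8, -6, 0) → min -7
(8, -6, 0, 13) → min -6
(-6, 0, 13, 9) → min -6
(0, 13, 9, 2) → min 0
(13, 9, 2, 6) → min 2
(9, 2, 6, 14) → min 2
(2, 6, 14, 9) → min 2
(6, 14, 9, 0) → min 0
(14, 9, 0, 10) → min 0
(9, 0, 10, -8) → min -8  ≤ -8 ✓
(0, 10, -8, -3) → min -8  ≤ -8 ✓
3 windows satisfy the condition.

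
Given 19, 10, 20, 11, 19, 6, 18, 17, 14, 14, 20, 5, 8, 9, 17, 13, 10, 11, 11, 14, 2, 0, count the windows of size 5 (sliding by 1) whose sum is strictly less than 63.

(19, 10, 20, 11, 19) → sum 79
(10, 20, 11, 19, 6) → sum 66
(20, 11, 19, 6, 18) → sum 74
(11, 19, 6, 18, 17) → sum 71
(19, 6, 18, 17, 14) → sum 74
(6, 18, 17, 14, 14) → sum 69
(18, 17, 14, 14, 20) → sum 83
(17, 14, 14, 20, 5) → sum 70
(14, 14, 20, 5, 8) → sum 61  < 63 ✓
(14, 20, 5, 8, 9) → sum 56  < 63 ✓
(20, 5, 8, 9, 17) → sum 59  < 63 ✓
(5, 8, 9, 17, 13) → sum 52  < 63 ✓
(8, 9, 17, 13, 10) → sum 57  < 63 ✓
(9, 17, 13, 10, 11) → sum 60  < 63 ✓
(17, 13, 10, 11, 11) → sum 62  < 63 ✓
(13, 10, 11, 11, 14) → sum 59  < 63 ✓
(10, 11, 11, 14, 2) → sum 48  < 63 ✓
(11, 11, 14, 2, 0) → sum 38  < 63 ✓
10 windows satisfy the condition.

10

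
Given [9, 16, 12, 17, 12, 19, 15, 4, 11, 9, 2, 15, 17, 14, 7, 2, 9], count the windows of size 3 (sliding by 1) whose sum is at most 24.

(9, 16, 12) → sum 37
(16, 12, 17) → sum 45
(12, 17, 12) → sum 41
(17, 12, 19) → sum 48
(12, 19, 15) → sum 46
(19, 15, 4) → sum 38
(15, 4, 11) → sum 30
(4, 11, 9) → sum 24  ≤ 24 ✓
(11, 9, 2) → sum 22  ≤ 24 ✓
(9, 2, 15) → sum 26
(2, 15, 17) → sum 34
(15, 17, 14) → sum 46
(17, 14, 7) → sum 38
(14, 7, 2) → sum 23  ≤ 24 ✓
(7, 2, 9) → sum 18  ≤ 24 ✓
4 windows satisfy the condition.

4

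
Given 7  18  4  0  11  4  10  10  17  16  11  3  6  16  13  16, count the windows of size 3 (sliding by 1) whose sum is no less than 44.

2

(7, 18, 4) → sum 29
(18, 4, 0) → sum 22
(4, 0, 11) → sum 15
(0, 11, 4) → sum 15
(11, 4, 10) → sum 25
(4, 10, 10) → sum 24
(10, 10, 17) → sum 37
(10, 17, 16) → sum 43
(17, 16, 11) → sum 44  ≥ 44 ✓
(16, 11, 3) → sum 30
(11, 3, 6) → sum 20
(3, 6, 16) → sum 25
(6, 16, 13) → sum 35
(16, 13, 16) → sum 45  ≥ 44 ✓
2 windows satisfy the condition.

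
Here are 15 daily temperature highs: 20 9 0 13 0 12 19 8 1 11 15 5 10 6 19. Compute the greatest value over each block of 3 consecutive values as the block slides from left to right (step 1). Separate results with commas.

[20, 9, 0] → max 20
[9, 0, 13] → max 13
[0, 13, 0] → max 13
[13, 0, 12] → max 13
[0, 12, 19] → max 19
[12, 19, 8] → max 19
[19, 8, 1] → max 19
[8, 1, 11] → max 11
[1, 11, 15] → max 15
[11, 15, 5] → max 15
[15, 5, 10] → max 15
[5, 10, 6] → max 10
[10, 6, 19] → max 19

20, 13, 13, 13, 19, 19, 19, 11, 15, 15, 15, 10, 19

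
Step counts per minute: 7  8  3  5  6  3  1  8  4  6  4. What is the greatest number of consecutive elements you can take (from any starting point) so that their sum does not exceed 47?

add 7: [7] sum 7, len 1
add 8: [7, 8] sum 15, len 2
add 3: [7, 8, 3] sum 18, len 3
add 5: [7, 8, 3, 5] sum 23, len 4
add 6: [7, 8, 3, 5, 6] sum 29, len 5
add 3: [7, 8, 3, 5, 6, 3] sum 32, len 6
add 1: [7, 8, 3, 5, 6, 3, 1] sum 33, len 7
add 8: [7, 8, 3, 5, 6, 3, 1, 8] sum 41, len 8
add 4: [7, 8, 3, 5, 6, 3, 1, 8, 4] sum 45, len 9
add 6: [8, 3, 5, 6, 3, 1, 8, 4, 6] sum 44, len 9
add 4: [3, 5, 6, 3, 1, 8, 4, 6, 4] sum 40, len 9
Longest length seen: 9.

9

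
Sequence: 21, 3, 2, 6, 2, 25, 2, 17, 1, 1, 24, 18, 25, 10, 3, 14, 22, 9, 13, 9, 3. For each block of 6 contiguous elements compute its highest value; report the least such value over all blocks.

22

[21, 3, 2, 6, 2, 25] → max 25
[3, 2, 6, 2, 25, 2] → max 25
[2, 6, 2, 25, 2, 17] → max 25
[6, 2, 25, 2, 17, 1] → max 25
[2, 25, 2, 17, 1, 1] → max 25
[25, 2, 17, 1, 1, 24] → max 25
[2, 17, 1, 1, 24, 18] → max 24
[17, 1, 1, 24, 18, 25] → max 25
[1, 1, 24, 18, 25, 10] → max 25
[1, 24, 18, 25, 10, 3] → max 25
[24, 18, 25, 10, 3, 14] → max 25
[18, 25, 10, 3, 14, 22] → max 25
[25, 10, 3, 14, 22, 9] → max 25
[10, 3, 14, 22, 9, 13] → max 22
[3, 14, 22, 9, 13, 9] → max 22
[14, 22, 9, 13, 9, 3] → max 22
Least of these is 22.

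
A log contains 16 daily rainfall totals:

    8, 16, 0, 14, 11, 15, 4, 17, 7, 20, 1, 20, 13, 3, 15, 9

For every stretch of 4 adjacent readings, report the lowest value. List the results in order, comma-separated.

0, 0, 0, 4, 4, 4, 4, 1, 1, 1, 1, 3, 3

(8, 16, 0, 14) → min 0
(16, 0, 14, 11) → min 0
(0, 14, 11, 15) → min 0
(14, 11, 15, 4) → min 4
(11, 15, 4, 17) → min 4
(15, 4, 17, 7) → min 4
(4, 17, 7, 20) → min 4
(17, 7, 20, 1) → min 1
(7, 20, 1, 20) → min 1
(20, 1, 20, 13) → min 1
(1, 20, 13, 3) → min 1
(20, 13, 3, 15) → min 3
(13, 3, 15, 9) → min 3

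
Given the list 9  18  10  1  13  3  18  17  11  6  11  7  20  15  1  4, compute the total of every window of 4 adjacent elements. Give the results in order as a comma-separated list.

Sliding a size-4 window across the 16 values:
[9, 18, 10, 1] → sum 38
[18, 10, 1, 13] → sum 42
[10, 1, 13, 3] → sum 27
[1, 13, 3, 18] → sum 35
[13, 3, 18, 17] → sum 51
[3, 18, 17, 11] → sum 49
[18, 17, 11, 6] → sum 52
[17, 11, 6, 11] → sum 45
[11, 6, 11, 7] → sum 35
[6, 11, 7, 20] → sum 44
[11, 7, 20, 15] → sum 53
[7, 20, 15, 1] → sum 43
[20, 15, 1, 4] → sum 40

38, 42, 27, 35, 51, 49, 52, 45, 35, 44, 53, 43, 40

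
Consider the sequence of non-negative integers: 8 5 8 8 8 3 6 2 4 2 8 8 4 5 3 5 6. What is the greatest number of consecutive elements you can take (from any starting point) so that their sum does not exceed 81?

15

Extend to the right; shrink from the left whenever the sum exceeds 81:
[8] sum 8 len 1
[8, 5] sum 13 len 2
[8, 5, 8] sum 21 len 3
[8, 5, 8, 8] sum 29 len 4
[8, 5, 8, 8, 8] sum 37 len 5
[8, 5, 8, 8, 8, 3] sum 40 len 6
[8, 5, 8, 8, 8, 3, 6] sum 46 len 7
[8, 5, 8, 8, 8, 3, 6, 2] sum 48 len 8
[8, 5, 8, 8, 8, 3, 6, 2, 4] sum 52 len 9
[8, 5, 8, 8, 8, 3, 6, 2, 4, 2] sum 54 len 10
[8, 5, 8, 8, 8, 3, 6, 2, 4, 2, 8] sum 62 len 11
[8, 5, 8, 8, 8, 3, 6, 2, 4, 2, 8, 8] sum 70 len 12
[8, 5, 8, 8, 8, 3, 6, 2, 4, 2, 8, 8, 4] sum 74 len 13
[8, 5, 8, 8, 8, 3, 6, 2, 4, 2, 8, 8, 4, 5] sum 79 len 14
[5, 8, 8, 8, 3, 6, 2, 4, 2, 8, 8, 4, 5, 3] sum 74 len 14
[5, 8, 8, 8, 3, 6, 2, 4, 2, 8, 8, 4, 5, 3, 5] sum 79 len 15
[8, 8, 8, 3, 6, 2, 4, 2, 8, 8, 4, 5, 3, 5, 6] sum 80 len 15
Longest length seen: 15.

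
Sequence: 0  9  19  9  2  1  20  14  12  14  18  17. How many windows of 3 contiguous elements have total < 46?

0 9 19 → sum 28  < 46 ✓
9 19 9 → sum 37  < 46 ✓
19 9 2 → sum 30  < 46 ✓
9 2 1 → sum 12  < 46 ✓
2 1 20 → sum 23  < 46 ✓
1 20 14 → sum 35  < 46 ✓
20 14 12 → sum 46
14 12 14 → sum 40  < 46 ✓
12 14 18 → sum 44  < 46 ✓
14 18 17 → sum 49
8 windows satisfy the condition.

8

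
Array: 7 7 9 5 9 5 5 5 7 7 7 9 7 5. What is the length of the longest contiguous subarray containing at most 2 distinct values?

6

add 7: window [7] (1 distinct), len 1
add 7: window [7, 7] (1 distinct), len 2
add 9: window [7, 7, 9] (2 distinct), len 3
add 5: window [9, 5] (2 distinct), len 2
add 9: window [9, 5, 9] (2 distinct), len 3
add 5: window [9, 5, 9, 5] (2 distinct), len 4
add 5: window [9, 5, 9, 5, 5] (2 distinct), len 5
add 5: window [9, 5, 9, 5, 5, 5] (2 distinct), len 6
add 7: window [5, 5, 5, 7] (2 distinct), len 4
add 7: window [5, 5, 5, 7, 7] (2 distinct), len 5
add 7: window [5, 5, 5, 7, 7, 7] (2 distinct), len 6
add 9: window [7, 7, 7, 9] (2 distinct), len 4
add 7: window [7, 7, 7, 9, 7] (2 distinct), len 5
add 5: window [7, 5] (2 distinct), len 2
Longest length with ≤2 distinct: 6.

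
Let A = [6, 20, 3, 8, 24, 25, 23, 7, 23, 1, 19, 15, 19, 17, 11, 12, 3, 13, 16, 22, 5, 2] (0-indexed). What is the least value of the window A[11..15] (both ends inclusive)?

Elements at indices 11..15: 15, 19, 17, 11, 12
min(15, 19, 17, 11, 12) = 11

11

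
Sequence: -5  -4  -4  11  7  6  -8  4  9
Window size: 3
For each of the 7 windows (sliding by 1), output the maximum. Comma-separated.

-4, 11, 11, 11, 7, 6, 9

Sliding a size-3 window across the 9 values:
-5 -4 -4 → max -4
-4 -4 11 → max 11
-4 11 7 → max 11
11 7 6 → max 11
7 6 -8 → max 7
6 -8 4 → max 6
-8 4 9 → max 9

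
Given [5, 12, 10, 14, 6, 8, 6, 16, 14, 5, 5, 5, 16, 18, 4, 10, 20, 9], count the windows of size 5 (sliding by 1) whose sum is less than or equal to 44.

1

(5, 12, 10, 14, 6) → sum 47
(12, 10, 14, 6, 8) → sum 50
(10, 14, 6, 8, 6) → sum 44  ≤ 44 ✓
(14, 6, 8, 6, 16) → sum 50
(6, 8, 6, 16, 14) → sum 50
(8, 6, 16, 14, 5) → sum 49
(6, 16, 14, 5, 5) → sum 46
(16, 14, 5, 5, 5) → sum 45
(14, 5, 5, 5, 16) → sum 45
(5, 5, 5, 16, 18) → sum 49
(5, 5, 16, 18, 4) → sum 48
(5, 16, 18, 4, 10) → sum 53
(16, 18, 4, 10, 20) → sum 68
(18, 4, 10, 20, 9) → sum 61
1 window satisfy the condition.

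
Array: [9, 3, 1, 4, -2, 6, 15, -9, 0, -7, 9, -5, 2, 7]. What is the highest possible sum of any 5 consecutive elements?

Window sums for each of the 10 positions:
[9, 3, 1, 4, -2] → sum 15
[3, 1, 4, -2, 6] → sum 12
[1, 4, -2, 6, 15] → sum 24
[4, -2, 6, 15, -9] → sum 14
[-2, 6, 15, -9, 0] → sum 10
[6, 15, -9, 0, -7] → sum 5
[15, -9, 0, -7, 9] → sum 8
[-9, 0, -7, 9, -5] → sum -12
[0, -7, 9, -5, 2] → sum -1
[-7, 9, -5, 2, 7] → sum 6
Highest of these is 24.

24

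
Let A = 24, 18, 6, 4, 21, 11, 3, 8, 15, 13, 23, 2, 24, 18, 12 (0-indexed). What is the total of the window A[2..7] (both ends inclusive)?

Elements at indices 2..7: 6, 4, 21, 11, 3, 8
sum(6, 4, 21, 11, 3, 8) = 53

53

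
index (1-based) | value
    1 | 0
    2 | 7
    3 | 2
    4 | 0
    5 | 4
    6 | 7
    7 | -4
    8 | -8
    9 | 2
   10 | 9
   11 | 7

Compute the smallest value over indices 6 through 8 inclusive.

-8

Elements at indices 6..8: 7, -4, -8
min(7, -4, -8) = -8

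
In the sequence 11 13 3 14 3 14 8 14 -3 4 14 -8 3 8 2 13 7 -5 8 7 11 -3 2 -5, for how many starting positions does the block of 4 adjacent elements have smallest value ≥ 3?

[11, 13, 3, 14] → min 3  ≥ 3 ✓
[13, 3, 14, 3] → min 3  ≥ 3 ✓
[3, 14, 3, 14] → min 3  ≥ 3 ✓
[14, 3, 14, 8] → min 3  ≥ 3 ✓
[3, 14, 8, 14] → min 3  ≥ 3 ✓
[14, 8, 14, -3] → min -3
[8, 14, -3, 4] → min -3
[14, -3, 4, 14] → min -3
[-3, 4, 14, -8] → min -8
[4, 14, -8, 3] → min -8
[14, -8, 3, 8] → min -8
[-8, 3, 8, 2] → min -8
[3, 8, 2, 13] → min 2
[8, 2, 13, 7] → min 2
[2, 13, 7, -5] → min -5
[13, 7, -5, 8] → min -5
[7, -5, 8, 7] → min -5
[-5, 8, 7, 11] → min -5
[8, 7, 11, -3] → min -3
[7, 11, -3, 2] → min -3
[11, -3, 2, -5] → min -5
5 windows satisfy the condition.

5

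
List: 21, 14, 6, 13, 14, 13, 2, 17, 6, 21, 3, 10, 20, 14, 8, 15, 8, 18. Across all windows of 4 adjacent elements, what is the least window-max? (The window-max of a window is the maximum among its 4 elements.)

[21, 14, 6, 13] → max 21
[14, 6, 13, 14] → max 14
[6, 13, 14, 13] → max 14
[13, 14, 13, 2] → max 14
[14, 13, 2, 17] → max 17
[13, 2, 17, 6] → max 17
[2, 17, 6, 21] → max 21
[17, 6, 21, 3] → max 21
[6, 21, 3, 10] → max 21
[21, 3, 10, 20] → max 21
[3, 10, 20, 14] → max 20
[10, 20, 14, 8] → max 20
[20, 14, 8, 15] → max 20
[14, 8, 15, 8] → max 15
[8, 15, 8, 18] → max 18
Least of these is 14.

14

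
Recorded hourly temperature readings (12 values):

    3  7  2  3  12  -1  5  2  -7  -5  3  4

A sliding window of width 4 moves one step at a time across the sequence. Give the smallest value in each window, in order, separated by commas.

[3, 7, 2, 3] → min 2
[7, 2, 3, 12] → min 2
[2, 3, 12, -1] → min -1
[3, 12, -1, 5] → min -1
[12, -1, 5, 2] → min -1
[-1, 5, 2, -7] → min -7
[5, 2, -7, -5] → min -7
[2, -7, -5, 3] → min -7
[-7, -5, 3, 4] → min -7

2, 2, -1, -1, -1, -7, -7, -7, -7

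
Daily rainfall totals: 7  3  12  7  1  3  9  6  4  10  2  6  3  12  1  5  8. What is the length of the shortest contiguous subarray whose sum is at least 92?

add 7: running sum 7 < 92
add 3: running sum 10 < 92
add 12: running sum 22 < 92
add 7: running sum 29 < 92
add 1: running sum 30 < 92
add 3: running sum 33 < 92
add 9: running sum 42 < 92
add 6: running sum 48 < 92
add 4: running sum 52 < 92
add 10: running sum 62 < 92
add 2: running sum 64 < 92
add 6: running sum 70 < 92
add 3: running sum 73 < 92
add 12: running sum 85 < 92
add 1: running sum 86 < 92
add 5: running sum 91 < 92
end 16: [3, 12, 7, 1, 3, 9, 6, 4, 10, 2, 6, 3, 12, 1, 5, 8] sum 92, len 16
Shortest qualifying length: 16.

16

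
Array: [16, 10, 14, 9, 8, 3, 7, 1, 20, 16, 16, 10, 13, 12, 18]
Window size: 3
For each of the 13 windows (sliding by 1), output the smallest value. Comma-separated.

10, 9, 8, 3, 3, 1, 1, 1, 16, 10, 10, 10, 12

Sliding a size-3 window across the 15 values:
[16, 10, 14] → min 10
[10, 14, 9] → min 9
[14, 9, 8] → min 8
[9, 8, 3] → min 3
[8, 3, 7] → min 3
[3, 7, 1] → min 1
[7, 1, 20] → min 1
[1, 20, 16] → min 1
[20, 16, 16] → min 16
[16, 16, 10] → min 10
[16, 10, 13] → min 10
[10, 13, 12] → min 10
[13, 12, 18] → min 12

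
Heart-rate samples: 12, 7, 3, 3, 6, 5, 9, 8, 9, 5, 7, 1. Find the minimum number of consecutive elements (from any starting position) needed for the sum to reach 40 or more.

Extend right; whenever the sum reaches 40, record the length and shrink from the left:
add 12: running sum 12 < 40
add 7: running sum 19 < 40
add 3: running sum 22 < 40
add 3: running sum 25 < 40
add 6: running sum 31 < 40
add 5: running sum 36 < 40
end 6: [12, 7, 3, 3, 6, 5, 9] sum 45, len 7
end 7: [7, 3, 3, 6, 5, 9, 8] sum 41, len 7
end 8: [3, 6, 5, 9, 8, 9] sum 40, len 6
end 9: [6, 5, 9, 8, 9, 5] sum 42, len 6
end 10: [5, 9, 8, 9, 5, 7] sum 43, len 6
end 11: [5, 9, 8, 9, 5, 7, 1] sum 44, len 7
Shortest qualifying length: 6.

6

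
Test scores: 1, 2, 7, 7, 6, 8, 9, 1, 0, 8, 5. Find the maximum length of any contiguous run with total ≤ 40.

add 1: [1] sum 1, len 1
add 2: [1, 2] sum 3, len 2
add 7: [1, 2, 7] sum 10, len 3
add 7: [1, 2, 7, 7] sum 17, len 4
add 6: [1, 2, 7, 7, 6] sum 23, len 5
add 8: [1, 2, 7, 7, 6, 8] sum 31, len 6
add 9: [1, 2, 7, 7, 6, 8, 9] sum 40, len 7
add 1: [2, 7, 7, 6, 8, 9, 1] sum 40, len 7
add 0: [2, 7, 7, 6, 8, 9, 1, 0] sum 40, len 8
add 8: [7, 6, 8, 9, 1, 0, 8] sum 39, len 7
add 5: [6, 8, 9, 1, 0, 8, 5] sum 37, len 7
Longest length seen: 8.

8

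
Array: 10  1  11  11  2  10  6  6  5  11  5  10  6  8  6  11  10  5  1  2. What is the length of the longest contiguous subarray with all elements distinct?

add 10: [10] len 1
add 1: [10, 1] len 2
add 11: [10, 1, 11] len 3
add 11 (repeat 11, move left end past it): [11] len 1
add 2: [11, 2] len 2
add 10: [11, 2, 10] len 3
add 6: [11, 2, 10, 6] len 4
add 6 (repeat 6, move left end past it): [6] len 1
add 5: [6, 5] len 2
add 11: [6, 5, 11] len 3
add 5 (repeat 5, move left end past it): [11, 5] len 2
add 10: [11, 5, 10] len 3
add 6: [11, 5, 10, 6] len 4
add 8: [11, 5, 10, 6, 8] len 5
add 6 (repeat 6, move left end past it): [8, 6] len 2
add 11: [8, 6, 11] len 3
add 10: [8, 6, 11, 10] len 4
add 5: [8, 6, 11, 10, 5] len 5
add 1: [8, 6, 11, 10, 5, 1] len 6
add 2: [8, 6, 11, 10, 5, 1, 2] len 7
Longest all-distinct length: 7.

7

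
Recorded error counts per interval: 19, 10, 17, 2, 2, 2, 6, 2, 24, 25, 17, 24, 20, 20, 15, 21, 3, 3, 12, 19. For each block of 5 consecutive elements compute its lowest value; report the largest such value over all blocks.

[19, 10, 17, 2, 2] → min 2
[10, 17, 2, 2, 2] → min 2
[17, 2, 2, 2, 6] → min 2
[2, 2, 2, 6, 2] → min 2
[2, 2, 6, 2, 24] → min 2
[2, 6, 2, 24, 25] → min 2
[6, 2, 24, 25, 17] → min 2
[2, 24, 25, 17, 24] → min 2
[24, 25, 17, 24, 20] → min 17
[25, 17, 24, 20, 20] → min 17
[17, 24, 20, 20, 15] → min 15
[24, 20, 20, 15, 21] → min 15
[20, 20, 15, 21, 3] → min 3
[20, 15, 21, 3, 3] → min 3
[15, 21, 3, 3, 12] → min 3
[21, 3, 3, 12, 19] → min 3
Largest of these is 17.

17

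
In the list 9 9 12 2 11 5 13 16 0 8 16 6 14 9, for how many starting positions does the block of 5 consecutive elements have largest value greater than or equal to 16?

7

(9, 9, 12, 2, 11) → max 12
(9, 12, 2, 11, 5) → max 12
(12, 2, 11, 5, 13) → max 13
(2, 11, 5, 13, 16) → max 16  ≥ 16 ✓
(11, 5, 13, 16, 0) → max 16  ≥ 16 ✓
(5, 13, 16, 0, 8) → max 16  ≥ 16 ✓
(13, 16, 0, 8, 16) → max 16  ≥ 16 ✓
(16, 0, 8, 16, 6) → max 16  ≥ 16 ✓
(0, 8, 16, 6, 14) → max 16  ≥ 16 ✓
(8, 16, 6, 14, 9) → max 16  ≥ 16 ✓
7 windows satisfy the condition.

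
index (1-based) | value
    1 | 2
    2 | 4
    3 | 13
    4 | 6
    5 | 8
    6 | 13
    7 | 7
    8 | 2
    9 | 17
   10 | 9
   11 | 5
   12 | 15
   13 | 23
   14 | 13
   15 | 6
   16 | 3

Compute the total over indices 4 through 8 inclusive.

36

Elements at indices 4..8: 6, 8, 13, 7, 2
sum(6, 8, 13, 7, 2) = 36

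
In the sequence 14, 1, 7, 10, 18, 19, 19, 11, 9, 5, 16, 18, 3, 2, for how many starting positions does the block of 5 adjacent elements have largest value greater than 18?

6

14 1 7 10 18 → max 18
1 7 10 18 19 → max 19  > 18 ✓
7 10 18 19 19 → max 19  > 18 ✓
10 18 19 19 11 → max 19  > 18 ✓
18 19 19 11 9 → max 19  > 18 ✓
19 19 11 9 5 → max 19  > 18 ✓
19 11 9 5 16 → max 19  > 18 ✓
11 9 5 16 18 → max 18
9 5 16 18 3 → max 18
5 16 18 3 2 → max 18
6 windows satisfy the condition.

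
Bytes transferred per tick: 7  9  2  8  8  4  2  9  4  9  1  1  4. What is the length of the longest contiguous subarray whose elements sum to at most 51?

Extend to the right; shrink from the left whenever the sum exceeds 51:
[7] sum 7 len 1
[7, 9] sum 16 len 2
[7, 9, 2] sum 18 len 3
[7, 9, 2, 8] sum 26 len 4
[7, 9, 2, 8, 8] sum 34 len 5
[7, 9, 2, 8, 8, 4] sum 38 len 6
[7, 9, 2, 8, 8, 4, 2] sum 40 len 7
[7, 9, 2, 8, 8, 4, 2, 9] sum 49 len 8
[9, 2, 8, 8, 4, 2, 9, 4] sum 46 len 8
[2, 8, 8, 4, 2, 9, 4, 9] sum 46 len 8
[2, 8, 8, 4, 2, 9, 4, 9, 1] sum 47 len 9
[2, 8, 8, 4, 2, 9, 4, 9, 1, 1] sum 48 len 10
[8, 8, 4, 2, 9, 4, 9, 1, 1, 4] sum 50 len 10
Longest length seen: 10.

10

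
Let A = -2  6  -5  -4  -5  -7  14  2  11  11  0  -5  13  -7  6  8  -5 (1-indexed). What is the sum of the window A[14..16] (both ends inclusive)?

7

Elements at indices 14..16: -7, 6, 8
sum(-7, 6, 8) = 7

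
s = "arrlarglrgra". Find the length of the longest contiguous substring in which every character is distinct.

[a] len 1
[a, r] len 2
[r] len 1
[r, l] len 2
[r, l, a] len 3
[l, a, r] len 3
[l, a, r, g] len 4
[a, r, g, l] len 4
[g, l, r] len 3
[l, r, g] len 3
[g, r] len 2
[g, r, a] len 3
Longest all-distinct length: 4.

4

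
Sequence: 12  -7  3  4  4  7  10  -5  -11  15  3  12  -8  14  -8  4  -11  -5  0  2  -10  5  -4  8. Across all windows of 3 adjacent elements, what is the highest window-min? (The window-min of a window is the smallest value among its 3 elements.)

(12, -7, 3) → min -7
(-7, 3, 4) → min -7
(3, 4, 4) → min 3
(4, 4, 7) → min 4
(4, 7, 10) → min 4
(7, 10, -5) → min -5
(10, -5, -11) → min -11
(-5, -11, 15) → min -11
(-11, 15, 3) → min -11
(15, 3, 12) → min 3
(3, 12, -8) → min -8
(12, -8, 14) → min -8
(-8, 14, -8) → min -8
(14, -8, 4) → min -8
(-8, 4, -11) → min -11
(4, -11, -5) → min -11
(-11, -5, 0) → min -11
(-5, 0, 2) → min -5
(0, 2, -10) → min -10
(2, -10, 5) → min -10
(-10, 5, -4) → min -10
(5, -4, 8) → min -4
Highest of these is 4.

4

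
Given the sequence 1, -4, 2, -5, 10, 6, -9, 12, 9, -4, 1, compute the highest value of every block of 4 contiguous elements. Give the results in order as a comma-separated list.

[1, -4, 2, -5] → max 2
[-4, 2, -5, 10] → max 10
[2, -5, 10, 6] → max 10
[-5, 10, 6, -9] → max 10
[10, 6, -9, 12] → max 12
[6, -9, 12, 9] → max 12
[-9, 12, 9, -4] → max 12
[12, 9, -4, 1] → max 12

2, 10, 10, 10, 12, 12, 12, 12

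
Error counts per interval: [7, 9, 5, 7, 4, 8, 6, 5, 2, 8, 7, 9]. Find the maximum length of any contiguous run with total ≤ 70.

Extend to the right; shrink from the left whenever the sum exceeds 70:
→ 7: sum 7, len 1
→ 9: sum 16, len 2
→ 5: sum 21, len 3
→ 7: sum 28, len 4
→ 4: sum 32, len 5
→ 8: sum 40, len 6
→ 6: sum 46, len 7
→ 5: sum 51, len 8
→ 2: sum 53, len 9
→ 8: sum 61, len 10
→ 7: sum 68, len 11
→ 9 (dropped 7): sum 70, len 11
Longest length seen: 11.

11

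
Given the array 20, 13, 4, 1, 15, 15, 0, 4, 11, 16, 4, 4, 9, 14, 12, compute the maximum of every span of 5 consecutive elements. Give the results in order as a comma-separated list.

20, 15, 15, 15, 15, 16, 16, 16, 16, 16, 14

(20, 13, 4, 1, 15) → max 20
(13, 4, 1, 15, 15) → max 15
(4, 1, 15, 15, 0) → max 15
(1, 15, 15, 0, 4) → max 15
(15, 15, 0, 4, 11) → max 15
(15, 0, 4, 11, 16) → max 16
(0, 4, 11, 16, 4) → max 16
(4, 11, 16, 4, 4) → max 16
(11, 16, 4, 4, 9) → max 16
(16, 4, 4, 9, 14) → max 16
(4, 4, 9, 14, 12) → max 14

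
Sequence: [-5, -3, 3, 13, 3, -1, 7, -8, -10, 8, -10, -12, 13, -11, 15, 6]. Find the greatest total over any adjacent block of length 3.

(-5, -3, 3) → sum -5
(-3, 3, 13) → sum 13
(3, 13, 3) → sum 19
(13, 3, -1) → sum 15
(3, -1, 7) → sum 9
(-1, 7, -8) → sum -2
(7, -8, -10) → sum -11
(-8, -10, 8) → sum -10
(-10, 8, -10) → sum -12
(8, -10, -12) → sum -14
(-10, -12, 13) → sum -9
(-12, 13, -11) → sum -10
(13, -11, 15) → sum 17
(-11, 15, 6) → sum 10
Greatest of these is 19.

19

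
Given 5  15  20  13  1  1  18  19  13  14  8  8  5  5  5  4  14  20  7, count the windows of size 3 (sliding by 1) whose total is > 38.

5

5 15 20 → sum 40  > 38 ✓
15 20 13 → sum 48  > 38 ✓
20 13 1 → sum 34
13 1 1 → sum 15
1 1 18 → sum 20
1 18 19 → sum 38
18 19 13 → sum 50  > 38 ✓
19 13 14 → sum 46  > 38 ✓
13 14 8 → sum 35
14 8 8 → sum 30
8 8 5 → sum 21
8 5 5 → sum 18
5 5 5 → sum 15
5 5 4 → sum 14
5 4 14 → sum 23
4 14 20 → sum 38
14 20 7 → sum 41  > 38 ✓
5 windows satisfy the condition.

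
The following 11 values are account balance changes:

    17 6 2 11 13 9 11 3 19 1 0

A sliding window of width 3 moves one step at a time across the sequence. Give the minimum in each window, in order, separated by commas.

2, 2, 2, 9, 9, 3, 3, 1, 0

[17, 6, 2] → min 2
[6, 2, 11] → min 2
[2, 11, 13] → min 2
[11, 13, 9] → min 9
[13, 9, 11] → min 9
[9, 11, 3] → min 3
[11, 3, 19] → min 3
[3, 19, 1] → min 1
[19, 1, 0] → min 0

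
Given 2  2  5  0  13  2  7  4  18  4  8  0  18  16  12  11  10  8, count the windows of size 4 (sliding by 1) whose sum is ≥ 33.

(2, 2, 5, 0) → sum 9
(2, 5, 0, 13) → sum 20
(5, 0, 13, 2) → sum 20
(0, 13, 2, 7) → sum 22
(13, 2, 7, 4) → sum 26
(2, 7, 4, 18) → sum 31
(7, 4, 18, 4) → sum 33  ≥ 33 ✓
(4, 18, 4, 8) → sum 34  ≥ 33 ✓
(18, 4, 8, 0) → sum 30
(4, 8, 0, 18) → sum 30
(8, 0, 18, 16) → sum 42  ≥ 33 ✓
(0, 18, 16, 12) → sum 46  ≥ 33 ✓
(18, 16, 12, 11) → sum 57  ≥ 33 ✓
(16, 12, 11, 10) → sum 49  ≥ 33 ✓
(12, 11, 10, 8) → sum 41  ≥ 33 ✓
7 windows satisfy the condition.

7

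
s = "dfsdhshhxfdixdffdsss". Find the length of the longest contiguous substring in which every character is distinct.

5

add d: [d] len 1
add f: [d, f] len 2
add s: [d, f, s] len 3
add d (repeat d, move left end past it): [f, s, d] len 3
add h: [f, s, d, h] len 4
add s (repeat s, move left end past it): [d, h, s] len 3
add h (repeat h, move left end past it): [s, h] len 2
add h (repeat h, move left end past it): [h] len 1
add x: [h, x] len 2
add f: [h, x, f] len 3
add d: [h, x, f, d] len 4
add i: [h, x, f, d, i] len 5
add x (repeat x, move left end past it): [f, d, i, x] len 4
add d (repeat d, move left end past it): [i, x, d] len 3
add f: [i, x, d, f] len 4
add f (repeat f, move left end past it): [f] len 1
add d: [f, d] len 2
add s: [f, d, s] len 3
add s (repeat s, move left end past it): [s] len 1
add s (repeat s, move left end past it): [s] len 1
Longest all-distinct length: 5.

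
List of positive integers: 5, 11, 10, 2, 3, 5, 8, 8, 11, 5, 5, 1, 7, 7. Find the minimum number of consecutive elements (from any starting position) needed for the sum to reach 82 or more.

13

add 5: running sum 5 < 82
add 11: running sum 16 < 82
add 10: running sum 26 < 82
add 2: running sum 28 < 82
add 3: running sum 31 < 82
add 5: running sum 36 < 82
add 8: running sum 44 < 82
add 8: running sum 52 < 82
add 11: running sum 63 < 82
add 5: running sum 68 < 82
add 5: running sum 73 < 82
add 1: running sum 74 < 82
add 7: running sum 81 < 82
end 13: [11, 10, 2, 3, 5, 8, 8, 11, 5, 5, 1, 7, 7] sum 83, len 13
Shortest qualifying length: 13.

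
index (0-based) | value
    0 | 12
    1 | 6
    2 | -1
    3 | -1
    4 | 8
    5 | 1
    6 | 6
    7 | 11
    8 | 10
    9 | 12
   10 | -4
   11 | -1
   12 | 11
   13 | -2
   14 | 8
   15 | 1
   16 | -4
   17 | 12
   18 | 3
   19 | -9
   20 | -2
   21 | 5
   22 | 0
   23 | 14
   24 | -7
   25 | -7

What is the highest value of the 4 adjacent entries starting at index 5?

11

Elements at indices 5..8: 1, 6, 11, 10
max(1, 6, 11, 10) = 11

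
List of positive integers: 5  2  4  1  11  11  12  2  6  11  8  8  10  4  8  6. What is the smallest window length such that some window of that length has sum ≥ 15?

2

add 5: running sum 5 < 15
add 2: running sum 7 < 15
add 4: running sum 11 < 15
add 1: running sum 12 < 15
end 4: [4, 1, 11] sum 16, len 3
end 5: [11, 11] sum 22, len 2
end 6: [11, 12] sum 23, len 2
end 7: [11, 12, 2] sum 25, len 3
end 8: [12, 2, 6] sum 20, len 3
end 9: [6, 11] sum 17, len 2
end 10: [11, 8] sum 19, len 2
end 11: [8, 8] sum 16, len 2
end 12: [8, 10] sum 18, len 2
end 13: [8, 10, 4] sum 22, len 3
end 14: [10, 4, 8] sum 22, len 3
end 15: [4, 8, 6] sum 18, len 3
Shortest qualifying length: 2.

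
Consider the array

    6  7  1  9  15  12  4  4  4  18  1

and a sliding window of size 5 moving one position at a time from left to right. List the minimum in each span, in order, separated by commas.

[6, 7, 1, 9, 15] → min 1
[7, 1, 9, 15, 12] → min 1
[1, 9, 15, 12, 4] → min 1
[9, 15, 12, 4, 4] → min 4
[15, 12, 4, 4, 4] → min 4
[12, 4, 4, 4, 18] → min 4
[4, 4, 4, 18, 1] → min 1

1, 1, 1, 4, 4, 4, 1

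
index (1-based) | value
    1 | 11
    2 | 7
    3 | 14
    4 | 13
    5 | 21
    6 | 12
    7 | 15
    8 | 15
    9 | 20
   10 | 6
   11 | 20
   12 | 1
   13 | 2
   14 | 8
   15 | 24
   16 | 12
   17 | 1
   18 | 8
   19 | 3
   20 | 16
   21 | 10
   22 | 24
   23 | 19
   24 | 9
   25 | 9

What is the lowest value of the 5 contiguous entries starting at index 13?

Elements at indices 13..17: 2, 8, 24, 12, 1
min(2, 8, 24, 12, 1) = 1

1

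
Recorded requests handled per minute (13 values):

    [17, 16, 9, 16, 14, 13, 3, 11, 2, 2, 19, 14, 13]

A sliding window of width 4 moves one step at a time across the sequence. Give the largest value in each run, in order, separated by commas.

17, 16, 16, 16, 14, 13, 11, 19, 19, 19

(17, 16, 9, 16) → max 17
(16, 9, 16, 14) → max 16
(9, 16, 14, 13) → max 16
(16, 14, 13, 3) → max 16
(14, 13, 3, 11) → max 14
(13, 3, 11, 2) → max 13
(3, 11, 2, 2) → max 11
(11, 2, 2, 19) → max 19
(2, 2, 19, 14) → max 19
(2, 19, 14, 13) → max 19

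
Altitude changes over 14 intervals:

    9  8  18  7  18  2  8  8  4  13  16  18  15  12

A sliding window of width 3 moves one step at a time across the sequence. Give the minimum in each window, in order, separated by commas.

(9, 8, 18) → min 8
(8, 18, 7) → min 7
(18, 7, 18) → min 7
(7, 18, 2) → min 2
(18, 2, 8) → min 2
(2, 8, 8) → min 2
(8, 8, 4) → min 4
(8, 4, 13) → min 4
(4, 13, 16) → min 4
(13, 16, 18) → min 13
(16, 18, 15) → min 15
(18, 15, 12) → min 12

8, 7, 7, 2, 2, 2, 4, 4, 4, 13, 15, 12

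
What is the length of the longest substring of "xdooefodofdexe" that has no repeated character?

5

add x: [x] len 1
add d: [x, d] len 2
add o: [x, d, o] len 3
add o (repeat o, move left end past it): [o] len 1
add e: [o, e] len 2
add f: [o, e, f] len 3
add o (repeat o, move left end past it): [e, f, o] len 3
add d: [e, f, o, d] len 4
add o (repeat o, move left end past it): [d, o] len 2
add f: [d, o, f] len 3
add d (repeat d, move left end past it): [o, f, d] len 3
add e: [o, f, d, e] len 4
add x: [o, f, d, e, x] len 5
add e (repeat e, move left end past it): [x, e] len 2
Longest all-distinct length: 5.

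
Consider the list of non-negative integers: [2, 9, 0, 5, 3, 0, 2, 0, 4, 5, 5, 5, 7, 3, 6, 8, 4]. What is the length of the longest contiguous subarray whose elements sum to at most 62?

15

→ 2: sum 2, len 1
→ 9: sum 11, len 2
→ 0: sum 11, len 3
→ 5: sum 16, len 4
→ 3: sum 19, len 5
→ 0: sum 19, len 6
→ 2: sum 21, len 7
→ 0: sum 21, len 8
→ 4: sum 25, len 9
→ 5: sum 30, len 10
→ 5: sum 35, len 11
→ 5: sum 40, len 12
→ 7: sum 47, len 13
→ 3: sum 50, len 14
→ 6: sum 56, len 15
→ 8 (dropped 2): sum 62, len 15
→ 4 (dropped 9): sum 57, len 15
Longest length seen: 15.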